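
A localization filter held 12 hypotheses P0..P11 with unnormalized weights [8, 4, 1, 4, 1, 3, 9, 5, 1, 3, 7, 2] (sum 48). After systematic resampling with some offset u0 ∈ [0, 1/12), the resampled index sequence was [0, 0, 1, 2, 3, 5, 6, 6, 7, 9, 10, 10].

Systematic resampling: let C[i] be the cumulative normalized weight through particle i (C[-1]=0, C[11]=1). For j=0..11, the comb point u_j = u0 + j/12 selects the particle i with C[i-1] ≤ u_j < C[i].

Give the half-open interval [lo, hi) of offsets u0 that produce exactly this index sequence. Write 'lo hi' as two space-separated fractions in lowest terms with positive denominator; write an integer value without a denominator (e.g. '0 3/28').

0 1/48

C = [1/6, 1/4, 13/48, 17/48, 3/8, 7/16, 5/8, 35/48, 3/4, 13/16, 23/24, 1]
j=0 picked index 0: u0 ∈ [0, 1/6)
j=1 picked index 0: u0 ∈ [-1/12, 1/12)
j=2 picked index 1: u0 ∈ [0, 1/12)
j=3 picked index 2: u0 ∈ [0, 1/48)
j=4 picked index 3: u0 ∈ [-1/16, 1/48)
j=5 picked index 5: u0 ∈ [-1/24, 1/48)
j=6 picked index 6: u0 ∈ [-1/16, 1/8)
j=7 picked index 6: u0 ∈ [-7/48, 1/24)
j=8 picked index 7: u0 ∈ [-1/24, 1/16)
j=9 picked index 9: u0 ∈ [0, 1/16)
j=10 picked index 10: u0 ∈ [-1/48, 1/8)
j=11 picked index 10: u0 ∈ [-5/48, 1/24)
intersection: [0, 1/48)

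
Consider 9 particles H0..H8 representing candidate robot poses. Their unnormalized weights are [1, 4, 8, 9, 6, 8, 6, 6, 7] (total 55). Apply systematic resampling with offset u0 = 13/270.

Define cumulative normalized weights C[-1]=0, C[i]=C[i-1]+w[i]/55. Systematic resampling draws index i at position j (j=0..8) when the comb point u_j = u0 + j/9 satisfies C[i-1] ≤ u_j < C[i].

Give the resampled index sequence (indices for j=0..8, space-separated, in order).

1 2 3 3 4 5 6 7 8

C = [1/55, 1/11, 13/55, 2/5, 28/55, 36/55, 42/55, 48/55, 1]
j=0: u_0=13/270 ∈ [1/55, 1/11) → index 1
j=1: u_1=43/270 ∈ [1/11, 13/55) → index 2
j=2: u_2=73/270 ∈ [13/55, 2/5) → index 3
j=3: u_3=103/270 ∈ [13/55, 2/5) → index 3
j=4: u_4=133/270 ∈ [2/5, 28/55) → index 4
j=5: u_5=163/270 ∈ [28/55, 36/55) → index 5
j=6: u_6=193/270 ∈ [36/55, 42/55) → index 6
j=7: u_7=223/270 ∈ [42/55, 48/55) → index 7
j=8: u_8=253/270 ∈ [48/55, 1) → index 8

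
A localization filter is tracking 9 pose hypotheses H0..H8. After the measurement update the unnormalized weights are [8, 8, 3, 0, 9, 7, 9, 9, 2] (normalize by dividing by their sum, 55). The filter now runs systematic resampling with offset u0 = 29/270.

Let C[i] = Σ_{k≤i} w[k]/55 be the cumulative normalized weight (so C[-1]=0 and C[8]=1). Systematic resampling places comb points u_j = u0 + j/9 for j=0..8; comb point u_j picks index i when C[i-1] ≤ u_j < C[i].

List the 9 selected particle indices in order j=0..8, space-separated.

C = [8/55, 16/55, 19/55, 19/55, 28/55, 7/11, 4/5, 53/55, 1]
j=0: u_0=29/270 ∈ [0, 8/55) → index 0
j=1: u_1=59/270 ∈ [8/55, 16/55) → index 1
j=2: u_2=89/270 ∈ [16/55, 19/55) → index 2
j=3: u_3=119/270 ∈ [19/55, 28/55) → index 4
j=4: u_4=149/270 ∈ [28/55, 7/11) → index 5
j=5: u_5=179/270 ∈ [7/11, 4/5) → index 6
j=6: u_6=209/270 ∈ [7/11, 4/5) → index 6
j=7: u_7=239/270 ∈ [4/5, 53/55) → index 7
j=8: u_8=269/270 ∈ [53/55, 1) → index 8

0 1 2 4 5 6 6 7 8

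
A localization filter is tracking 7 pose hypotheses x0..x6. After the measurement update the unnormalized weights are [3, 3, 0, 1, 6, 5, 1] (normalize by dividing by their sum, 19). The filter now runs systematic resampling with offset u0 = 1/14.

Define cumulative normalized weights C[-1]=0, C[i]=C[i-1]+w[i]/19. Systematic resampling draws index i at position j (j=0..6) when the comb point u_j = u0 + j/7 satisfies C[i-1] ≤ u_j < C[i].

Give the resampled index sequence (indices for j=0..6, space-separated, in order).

0 1 3 4 4 5 5

C = [3/19, 6/19, 6/19, 7/19, 13/19, 18/19, 1]
j=0: u_0=1/14 ∈ [0, 3/19) → index 0
j=1: u_1=3/14 ∈ [3/19, 6/19) → index 1
j=2: u_2=5/14 ∈ [6/19, 7/19) → index 3
j=3: u_3=1/2 ∈ [7/19, 13/19) → index 4
j=4: u_4=9/14 ∈ [7/19, 13/19) → index 4
j=5: u_5=11/14 ∈ [13/19, 18/19) → index 5
j=6: u_6=13/14 ∈ [13/19, 18/19) → index 5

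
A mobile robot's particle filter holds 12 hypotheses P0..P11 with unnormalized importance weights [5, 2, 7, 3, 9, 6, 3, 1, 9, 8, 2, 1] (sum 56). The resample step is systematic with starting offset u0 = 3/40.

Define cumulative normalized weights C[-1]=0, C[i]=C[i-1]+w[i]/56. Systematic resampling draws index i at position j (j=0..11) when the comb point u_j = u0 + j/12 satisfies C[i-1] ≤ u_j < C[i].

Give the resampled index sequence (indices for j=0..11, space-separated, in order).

C = [5/56, 1/8, 1/4, 17/56, 13/28, 4/7, 5/8, 9/14, 45/56, 53/56, 55/56, 1]
j=0: u_0=3/40 ∈ [0, 5/56) → index 0
j=1: u_1=19/120 ∈ [1/8, 1/4) → index 2
j=2: u_2=29/120 ∈ [1/8, 1/4) → index 2
j=3: u_3=13/40 ∈ [17/56, 13/28) → index 4
j=4: u_4=49/120 ∈ [17/56, 13/28) → index 4
j=5: u_5=59/120 ∈ [13/28, 4/7) → index 5
j=6: u_6=23/40 ∈ [4/7, 5/8) → index 6
j=7: u_7=79/120 ∈ [9/14, 45/56) → index 8
j=8: u_8=89/120 ∈ [9/14, 45/56) → index 8
j=9: u_9=33/40 ∈ [45/56, 53/56) → index 9
j=10: u_10=109/120 ∈ [45/56, 53/56) → index 9
j=11: u_11=119/120 ∈ [55/56, 1) → index 11

0 2 2 4 4 5 6 8 8 9 9 11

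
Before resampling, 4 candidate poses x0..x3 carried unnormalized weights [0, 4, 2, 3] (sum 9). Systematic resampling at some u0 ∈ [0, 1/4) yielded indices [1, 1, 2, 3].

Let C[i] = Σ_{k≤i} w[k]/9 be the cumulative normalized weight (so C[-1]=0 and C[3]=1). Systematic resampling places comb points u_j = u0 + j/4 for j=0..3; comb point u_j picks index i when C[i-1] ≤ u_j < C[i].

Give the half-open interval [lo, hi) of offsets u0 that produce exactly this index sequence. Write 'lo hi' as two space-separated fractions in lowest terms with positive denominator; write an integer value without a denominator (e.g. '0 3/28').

0 1/6

C = [0, 4/9, 2/3, 1]
j=0 picked index 1: u0 ∈ [0, 4/9)
j=1 picked index 1: u0 ∈ [-1/4, 7/36)
j=2 picked index 2: u0 ∈ [-1/18, 1/6)
j=3 picked index 3: u0 ∈ [-1/12, 1/4)
intersection: [0, 1/6)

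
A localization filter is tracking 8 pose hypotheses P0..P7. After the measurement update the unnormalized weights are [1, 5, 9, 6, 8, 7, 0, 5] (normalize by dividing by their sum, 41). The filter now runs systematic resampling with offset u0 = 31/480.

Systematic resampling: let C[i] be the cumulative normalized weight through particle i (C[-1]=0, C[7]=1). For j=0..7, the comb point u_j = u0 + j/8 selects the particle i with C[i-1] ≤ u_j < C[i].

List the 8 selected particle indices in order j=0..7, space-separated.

C = [1/41, 6/41, 15/41, 21/41, 29/41, 36/41, 36/41, 1]
j=0: u_0=31/480 ∈ [1/41, 6/41) → index 1
j=1: u_1=91/480 ∈ [6/41, 15/41) → index 2
j=2: u_2=151/480 ∈ [6/41, 15/41) → index 2
j=3: u_3=211/480 ∈ [15/41, 21/41) → index 3
j=4: u_4=271/480 ∈ [21/41, 29/41) → index 4
j=5: u_5=331/480 ∈ [21/41, 29/41) → index 4
j=6: u_6=391/480 ∈ [29/41, 36/41) → index 5
j=7: u_7=451/480 ∈ [36/41, 1) → index 7

1 2 2 3 4 4 5 7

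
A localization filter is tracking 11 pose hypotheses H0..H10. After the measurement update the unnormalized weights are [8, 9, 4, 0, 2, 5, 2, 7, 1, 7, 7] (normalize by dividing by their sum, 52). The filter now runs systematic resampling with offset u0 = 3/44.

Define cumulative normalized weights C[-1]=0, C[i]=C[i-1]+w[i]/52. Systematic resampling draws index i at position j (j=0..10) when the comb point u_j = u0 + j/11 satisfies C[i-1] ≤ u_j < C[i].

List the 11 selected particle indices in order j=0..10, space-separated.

C = [2/13, 17/52, 21/52, 21/52, 23/52, 7/13, 15/26, 37/52, 19/26, 45/52, 1]
j=0: u_0=3/44 ∈ [0, 2/13) → index 0
j=1: u_1=7/44 ∈ [2/13, 17/52) → index 1
j=2: u_2=1/4 ∈ [2/13, 17/52) → index 1
j=3: u_3=15/44 ∈ [17/52, 21/52) → index 2
j=4: u_4=19/44 ∈ [21/52, 23/52) → index 4
j=5: u_5=23/44 ∈ [23/52, 7/13) → index 5
j=6: u_6=27/44 ∈ [15/26, 37/52) → index 7
j=7: u_7=31/44 ∈ [15/26, 37/52) → index 7
j=8: u_8=35/44 ∈ [19/26, 45/52) → index 9
j=9: u_9=39/44 ∈ [45/52, 1) → index 10
j=10: u_10=43/44 ∈ [45/52, 1) → index 10

0 1 1 2 4 5 7 7 9 10 10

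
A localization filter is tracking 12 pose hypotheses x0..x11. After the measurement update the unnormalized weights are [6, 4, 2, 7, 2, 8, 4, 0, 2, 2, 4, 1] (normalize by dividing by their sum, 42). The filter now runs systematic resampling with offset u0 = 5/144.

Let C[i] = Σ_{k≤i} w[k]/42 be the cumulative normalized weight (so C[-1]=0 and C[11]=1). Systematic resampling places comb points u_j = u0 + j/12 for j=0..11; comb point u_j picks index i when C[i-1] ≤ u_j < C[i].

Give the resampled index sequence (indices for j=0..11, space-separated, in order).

C = [1/7, 5/21, 2/7, 19/42, 1/2, 29/42, 11/14, 11/14, 5/6, 37/42, 41/42, 1]
j=0: u_0=5/144 ∈ [0, 1/7) → index 0
j=1: u_1=17/144 ∈ [0, 1/7) → index 0
j=2: u_2=29/144 ∈ [1/7, 5/21) → index 1
j=3: u_3=41/144 ∈ [5/21, 2/7) → index 2
j=4: u_4=53/144 ∈ [2/7, 19/42) → index 3
j=5: u_5=65/144 ∈ [2/7, 19/42) → index 3
j=6: u_6=77/144 ∈ [1/2, 29/42) → index 5
j=7: u_7=89/144 ∈ [1/2, 29/42) → index 5
j=8: u_8=101/144 ∈ [29/42, 11/14) → index 6
j=9: u_9=113/144 ∈ [29/42, 11/14) → index 6
j=10: u_10=125/144 ∈ [5/6, 37/42) → index 9
j=11: u_11=137/144 ∈ [37/42, 41/42) → index 10

0 0 1 2 3 3 5 5 6 6 9 10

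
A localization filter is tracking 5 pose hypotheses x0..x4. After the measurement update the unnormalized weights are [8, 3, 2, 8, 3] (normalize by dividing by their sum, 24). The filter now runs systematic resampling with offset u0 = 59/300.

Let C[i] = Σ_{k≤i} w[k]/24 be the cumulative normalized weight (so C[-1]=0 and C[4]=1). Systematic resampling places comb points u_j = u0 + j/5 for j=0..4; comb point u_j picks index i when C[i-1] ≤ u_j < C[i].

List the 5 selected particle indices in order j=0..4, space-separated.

C = [1/3, 11/24, 13/24, 7/8, 1]
j=0: u_0=59/300 ∈ [0, 1/3) → index 0
j=1: u_1=119/300 ∈ [1/3, 11/24) → index 1
j=2: u_2=179/300 ∈ [13/24, 7/8) → index 3
j=3: u_3=239/300 ∈ [13/24, 7/8) → index 3
j=4: u_4=299/300 ∈ [7/8, 1) → index 4

0 1 3 3 4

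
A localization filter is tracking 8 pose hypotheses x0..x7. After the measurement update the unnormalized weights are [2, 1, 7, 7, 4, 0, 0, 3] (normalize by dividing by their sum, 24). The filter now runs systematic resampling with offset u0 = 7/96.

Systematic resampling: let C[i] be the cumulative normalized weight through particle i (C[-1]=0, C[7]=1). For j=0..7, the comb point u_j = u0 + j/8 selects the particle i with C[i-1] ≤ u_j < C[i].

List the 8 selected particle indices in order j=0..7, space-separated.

C = [1/12, 1/8, 5/12, 17/24, 7/8, 7/8, 7/8, 1]
j=0: u_0=7/96 ∈ [0, 1/12) → index 0
j=1: u_1=19/96 ∈ [1/8, 5/12) → index 2
j=2: u_2=31/96 ∈ [1/8, 5/12) → index 2
j=3: u_3=43/96 ∈ [5/12, 17/24) → index 3
j=4: u_4=55/96 ∈ [5/12, 17/24) → index 3
j=5: u_5=67/96 ∈ [5/12, 17/24) → index 3
j=6: u_6=79/96 ∈ [17/24, 7/8) → index 4
j=7: u_7=91/96 ∈ [7/8, 1) → index 7

0 2 2 3 3 3 4 7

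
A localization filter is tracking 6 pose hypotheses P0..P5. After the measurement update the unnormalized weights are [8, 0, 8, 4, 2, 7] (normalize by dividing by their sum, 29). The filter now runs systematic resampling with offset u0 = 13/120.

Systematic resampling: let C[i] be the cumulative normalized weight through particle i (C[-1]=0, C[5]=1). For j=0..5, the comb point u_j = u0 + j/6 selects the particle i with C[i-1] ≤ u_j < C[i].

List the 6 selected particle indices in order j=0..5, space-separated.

C = [8/29, 8/29, 16/29, 20/29, 22/29, 1]
j=0: u_0=13/120 ∈ [0, 8/29) → index 0
j=1: u_1=11/40 ∈ [0, 8/29) → index 0
j=2: u_2=53/120 ∈ [8/29, 16/29) → index 2
j=3: u_3=73/120 ∈ [16/29, 20/29) → index 3
j=4: u_4=31/40 ∈ [22/29, 1) → index 5
j=5: u_5=113/120 ∈ [22/29, 1) → index 5

0 0 2 3 5 5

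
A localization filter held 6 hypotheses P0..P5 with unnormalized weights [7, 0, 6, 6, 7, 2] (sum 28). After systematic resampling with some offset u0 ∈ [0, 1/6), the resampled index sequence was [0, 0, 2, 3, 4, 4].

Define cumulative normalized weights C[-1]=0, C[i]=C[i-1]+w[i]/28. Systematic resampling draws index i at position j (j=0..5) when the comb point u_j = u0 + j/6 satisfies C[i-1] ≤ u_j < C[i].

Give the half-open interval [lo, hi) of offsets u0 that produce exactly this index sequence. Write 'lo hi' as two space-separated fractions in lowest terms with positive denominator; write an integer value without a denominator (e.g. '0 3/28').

1/84 1/12

C = [1/4, 1/4, 13/28, 19/28, 13/14, 1]
j=0 picked index 0: u0 ∈ [0, 1/4)
j=1 picked index 0: u0 ∈ [-1/6, 1/12)
j=2 picked index 2: u0 ∈ [-1/12, 11/84)
j=3 picked index 3: u0 ∈ [-1/28, 5/28)
j=4 picked index 4: u0 ∈ [1/84, 11/42)
j=5 picked index 4: u0 ∈ [-13/84, 2/21)
intersection: [1/84, 1/12)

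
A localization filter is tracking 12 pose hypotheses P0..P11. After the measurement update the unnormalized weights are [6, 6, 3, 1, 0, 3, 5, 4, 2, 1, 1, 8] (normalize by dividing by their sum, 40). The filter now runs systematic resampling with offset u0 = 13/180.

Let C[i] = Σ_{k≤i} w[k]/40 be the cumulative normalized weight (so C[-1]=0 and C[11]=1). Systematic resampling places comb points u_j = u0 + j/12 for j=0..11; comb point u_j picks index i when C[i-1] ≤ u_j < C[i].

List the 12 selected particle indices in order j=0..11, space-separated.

0 1 1 2 5 6 6 7 8 11 11 11

C = [3/20, 3/10, 3/8, 2/5, 2/5, 19/40, 3/5, 7/10, 3/4, 31/40, 4/5, 1]
j=0: u_0=13/180 ∈ [0, 3/20) → index 0
j=1: u_1=7/45 ∈ [3/20, 3/10) → index 1
j=2: u_2=43/180 ∈ [3/20, 3/10) → index 1
j=3: u_3=29/90 ∈ [3/10, 3/8) → index 2
j=4: u_4=73/180 ∈ [2/5, 19/40) → index 5
j=5: u_5=22/45 ∈ [19/40, 3/5) → index 6
j=6: u_6=103/180 ∈ [19/40, 3/5) → index 6
j=7: u_7=59/90 ∈ [3/5, 7/10) → index 7
j=8: u_8=133/180 ∈ [7/10, 3/4) → index 8
j=9: u_9=37/45 ∈ [4/5, 1) → index 11
j=10: u_10=163/180 ∈ [4/5, 1) → index 11
j=11: u_11=89/90 ∈ [4/5, 1) → index 11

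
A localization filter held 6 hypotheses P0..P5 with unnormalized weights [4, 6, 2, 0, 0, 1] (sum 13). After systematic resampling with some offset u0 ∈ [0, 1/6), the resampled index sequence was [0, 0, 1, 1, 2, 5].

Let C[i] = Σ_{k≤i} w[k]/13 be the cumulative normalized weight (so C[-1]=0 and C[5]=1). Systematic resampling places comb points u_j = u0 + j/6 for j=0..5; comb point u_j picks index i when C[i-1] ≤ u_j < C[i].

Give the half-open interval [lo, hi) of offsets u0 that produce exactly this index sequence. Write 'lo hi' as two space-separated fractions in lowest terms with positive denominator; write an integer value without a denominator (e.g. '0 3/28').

C = [4/13, 10/13, 12/13, 12/13, 12/13, 1]
j=0 picked index 0: u0 ∈ [0, 4/13)
j=1 picked index 0: u0 ∈ [-1/6, 11/78)
j=2 picked index 1: u0 ∈ [-1/39, 17/39)
j=3 picked index 1: u0 ∈ [-5/26, 7/26)
j=4 picked index 2: u0 ∈ [4/39, 10/39)
j=5 picked index 5: u0 ∈ [7/78, 1/6)
intersection: [4/39, 11/78)

4/39 11/78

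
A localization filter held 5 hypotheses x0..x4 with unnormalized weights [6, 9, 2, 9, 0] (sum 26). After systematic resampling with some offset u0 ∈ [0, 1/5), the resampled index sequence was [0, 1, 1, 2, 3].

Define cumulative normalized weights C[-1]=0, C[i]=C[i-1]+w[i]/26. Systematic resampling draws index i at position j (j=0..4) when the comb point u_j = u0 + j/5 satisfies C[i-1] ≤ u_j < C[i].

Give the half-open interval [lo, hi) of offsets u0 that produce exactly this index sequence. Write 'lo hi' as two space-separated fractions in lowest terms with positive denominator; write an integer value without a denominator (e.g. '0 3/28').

C = [3/13, 15/26, 17/26, 1, 1]
j=0 picked index 0: u0 ∈ [0, 3/13)
j=1 picked index 1: u0 ∈ [2/65, 49/130)
j=2 picked index 1: u0 ∈ [-11/65, 23/130)
j=3 picked index 2: u0 ∈ [-3/130, 7/130)
j=4 picked index 3: u0 ∈ [-19/130, 1/5)
intersection: [2/65, 7/130)

2/65 7/130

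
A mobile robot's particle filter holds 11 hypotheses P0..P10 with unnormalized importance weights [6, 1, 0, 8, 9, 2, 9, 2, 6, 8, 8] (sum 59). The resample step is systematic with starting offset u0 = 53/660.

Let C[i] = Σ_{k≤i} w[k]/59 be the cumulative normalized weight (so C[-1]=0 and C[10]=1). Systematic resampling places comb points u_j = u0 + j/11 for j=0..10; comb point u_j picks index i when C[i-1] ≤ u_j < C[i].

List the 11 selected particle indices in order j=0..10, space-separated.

C = [6/59, 7/59, 7/59, 15/59, 24/59, 26/59, 35/59, 37/59, 43/59, 51/59, 1]
j=0: u_0=53/660 ∈ [0, 6/59) → index 0
j=1: u_1=113/660 ∈ [7/59, 15/59) → index 3
j=2: u_2=173/660 ∈ [15/59, 24/59) → index 4
j=3: u_3=233/660 ∈ [15/59, 24/59) → index 4
j=4: u_4=293/660 ∈ [26/59, 35/59) → index 6
j=5: u_5=353/660 ∈ [26/59, 35/59) → index 6
j=6: u_6=413/660 ∈ [35/59, 37/59) → index 7
j=7: u_7=43/60 ∈ [37/59, 43/59) → index 8
j=8: u_8=533/660 ∈ [43/59, 51/59) → index 9
j=9: u_9=593/660 ∈ [51/59, 1) → index 10
j=10: u_10=653/660 ∈ [51/59, 1) → index 10

0 3 4 4 6 6 7 8 9 10 10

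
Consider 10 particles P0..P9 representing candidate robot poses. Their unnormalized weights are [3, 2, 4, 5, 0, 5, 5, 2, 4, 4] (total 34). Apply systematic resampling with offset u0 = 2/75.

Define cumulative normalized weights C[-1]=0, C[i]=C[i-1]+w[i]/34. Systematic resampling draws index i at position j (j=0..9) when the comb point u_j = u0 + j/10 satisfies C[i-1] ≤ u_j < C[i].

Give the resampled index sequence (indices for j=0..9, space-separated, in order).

0 1 2 3 5 5 6 7 8 9

C = [3/34, 5/34, 9/34, 7/17, 7/17, 19/34, 12/17, 13/17, 15/17, 1]
j=0: u_0=2/75 ∈ [0, 3/34) → index 0
j=1: u_1=19/150 ∈ [3/34, 5/34) → index 1
j=2: u_2=17/75 ∈ [5/34, 9/34) → index 2
j=3: u_3=49/150 ∈ [9/34, 7/17) → index 3
j=4: u_4=32/75 ∈ [7/17, 19/34) → index 5
j=5: u_5=79/150 ∈ [7/17, 19/34) → index 5
j=6: u_6=47/75 ∈ [19/34, 12/17) → index 6
j=7: u_7=109/150 ∈ [12/17, 13/17) → index 7
j=8: u_8=62/75 ∈ [13/17, 15/17) → index 8
j=9: u_9=139/150 ∈ [15/17, 1) → index 9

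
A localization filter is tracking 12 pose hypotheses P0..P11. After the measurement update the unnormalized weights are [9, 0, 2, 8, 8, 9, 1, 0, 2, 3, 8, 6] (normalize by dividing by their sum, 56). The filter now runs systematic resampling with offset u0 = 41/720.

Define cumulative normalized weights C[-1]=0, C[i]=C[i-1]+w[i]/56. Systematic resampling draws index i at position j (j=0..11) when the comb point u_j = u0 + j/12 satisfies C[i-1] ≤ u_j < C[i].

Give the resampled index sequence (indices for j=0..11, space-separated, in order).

0 0 3 3 4 4 5 5 9 10 10 11

C = [9/56, 9/56, 11/56, 19/56, 27/56, 9/14, 37/56, 37/56, 39/56, 3/4, 25/28, 1]
j=0: u_0=41/720 ∈ [0, 9/56) → index 0
j=1: u_1=101/720 ∈ [0, 9/56) → index 0
j=2: u_2=161/720 ∈ [11/56, 19/56) → index 3
j=3: u_3=221/720 ∈ [11/56, 19/56) → index 3
j=4: u_4=281/720 ∈ [19/56, 27/56) → index 4
j=5: u_5=341/720 ∈ [19/56, 27/56) → index 4
j=6: u_6=401/720 ∈ [27/56, 9/14) → index 5
j=7: u_7=461/720 ∈ [27/56, 9/14) → index 5
j=8: u_8=521/720 ∈ [39/56, 3/4) → index 9
j=9: u_9=581/720 ∈ [3/4, 25/28) → index 10
j=10: u_10=641/720 ∈ [3/4, 25/28) → index 10
j=11: u_11=701/720 ∈ [25/28, 1) → index 11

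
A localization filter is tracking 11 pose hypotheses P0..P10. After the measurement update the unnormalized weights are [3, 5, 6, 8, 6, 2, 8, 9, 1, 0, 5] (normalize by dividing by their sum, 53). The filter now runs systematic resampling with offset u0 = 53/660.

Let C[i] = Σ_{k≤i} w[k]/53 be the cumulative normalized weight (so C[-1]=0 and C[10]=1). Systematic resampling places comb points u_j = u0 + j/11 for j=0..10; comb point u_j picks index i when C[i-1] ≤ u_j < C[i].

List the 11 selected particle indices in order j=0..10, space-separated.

C = [3/53, 8/53, 14/53, 22/53, 28/53, 30/53, 38/53, 47/53, 48/53, 48/53, 1]
j=0: u_0=53/660 ∈ [3/53, 8/53) → index 1
j=1: u_1=113/660 ∈ [8/53, 14/53) → index 2
j=2: u_2=173/660 ∈ [8/53, 14/53) → index 2
j=3: u_3=233/660 ∈ [14/53, 22/53) → index 3
j=4: u_4=293/660 ∈ [22/53, 28/53) → index 4
j=5: u_5=353/660 ∈ [28/53, 30/53) → index 5
j=6: u_6=413/660 ∈ [30/53, 38/53) → index 6
j=7: u_7=43/60 ∈ [30/53, 38/53) → index 6
j=8: u_8=533/660 ∈ [38/53, 47/53) → index 7
j=9: u_9=593/660 ∈ [47/53, 48/53) → index 8
j=10: u_10=653/660 ∈ [48/53, 1) → index 10

1 2 2 3 4 5 6 6 7 8 10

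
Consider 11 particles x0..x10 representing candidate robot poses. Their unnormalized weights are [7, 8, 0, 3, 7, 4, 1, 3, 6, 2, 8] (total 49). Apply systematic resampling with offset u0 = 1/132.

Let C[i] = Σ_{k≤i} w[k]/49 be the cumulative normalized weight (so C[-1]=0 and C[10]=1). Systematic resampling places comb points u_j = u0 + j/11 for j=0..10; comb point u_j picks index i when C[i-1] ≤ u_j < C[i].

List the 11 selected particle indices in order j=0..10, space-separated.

C = [1/7, 15/49, 15/49, 18/49, 25/49, 29/49, 30/49, 33/49, 39/49, 41/49, 1]
j=0: u_0=1/132 ∈ [0, 1/7) → index 0
j=1: u_1=13/132 ∈ [0, 1/7) → index 0
j=2: u_2=25/132 ∈ [1/7, 15/49) → index 1
j=3: u_3=37/132 ∈ [1/7, 15/49) → index 1
j=4: u_4=49/132 ∈ [18/49, 25/49) → index 4
j=5: u_5=61/132 ∈ [18/49, 25/49) → index 4
j=6: u_6=73/132 ∈ [25/49, 29/49) → index 5
j=7: u_7=85/132 ∈ [30/49, 33/49) → index 7
j=8: u_8=97/132 ∈ [33/49, 39/49) → index 8
j=9: u_9=109/132 ∈ [39/49, 41/49) → index 9
j=10: u_10=11/12 ∈ [41/49, 1) → index 10

0 0 1 1 4 4 5 7 8 9 10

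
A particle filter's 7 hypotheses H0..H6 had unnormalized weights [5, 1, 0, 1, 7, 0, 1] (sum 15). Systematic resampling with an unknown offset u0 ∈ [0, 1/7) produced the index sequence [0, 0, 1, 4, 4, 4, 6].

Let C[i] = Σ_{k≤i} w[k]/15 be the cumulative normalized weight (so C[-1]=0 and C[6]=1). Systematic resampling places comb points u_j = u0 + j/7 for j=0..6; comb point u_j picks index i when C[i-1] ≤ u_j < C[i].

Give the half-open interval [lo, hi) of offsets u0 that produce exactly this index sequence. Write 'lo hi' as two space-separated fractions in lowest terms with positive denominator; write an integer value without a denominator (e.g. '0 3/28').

C = [1/3, 2/5, 2/5, 7/15, 14/15, 14/15, 1]
j=0 picked index 0: u0 ∈ [0, 1/3)
j=1 picked index 0: u0 ∈ [-1/7, 4/21)
j=2 picked index 1: u0 ∈ [1/21, 4/35)
j=3 picked index 4: u0 ∈ [4/105, 53/105)
j=4 picked index 4: u0 ∈ [-11/105, 38/105)
j=5 picked index 4: u0 ∈ [-26/105, 23/105)
j=6 picked index 6: u0 ∈ [8/105, 1/7)
intersection: [8/105, 4/35)

8/105 4/35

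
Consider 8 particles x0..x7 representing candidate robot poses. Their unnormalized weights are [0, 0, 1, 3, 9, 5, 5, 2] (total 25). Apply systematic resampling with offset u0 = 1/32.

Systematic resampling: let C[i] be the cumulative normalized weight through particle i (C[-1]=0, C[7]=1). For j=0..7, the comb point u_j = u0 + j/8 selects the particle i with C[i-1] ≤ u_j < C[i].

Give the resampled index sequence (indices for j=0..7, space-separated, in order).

2 3 4 4 5 5 6 6

C = [0, 0, 1/25, 4/25, 13/25, 18/25, 23/25, 1]
j=0: u_0=1/32 ∈ [0, 1/25) → index 2
j=1: u_1=5/32 ∈ [1/25, 4/25) → index 3
j=2: u_2=9/32 ∈ [4/25, 13/25) → index 4
j=3: u_3=13/32 ∈ [4/25, 13/25) → index 4
j=4: u_4=17/32 ∈ [13/25, 18/25) → index 5
j=5: u_5=21/32 ∈ [13/25, 18/25) → index 5
j=6: u_6=25/32 ∈ [18/25, 23/25) → index 6
j=7: u_7=29/32 ∈ [18/25, 23/25) → index 6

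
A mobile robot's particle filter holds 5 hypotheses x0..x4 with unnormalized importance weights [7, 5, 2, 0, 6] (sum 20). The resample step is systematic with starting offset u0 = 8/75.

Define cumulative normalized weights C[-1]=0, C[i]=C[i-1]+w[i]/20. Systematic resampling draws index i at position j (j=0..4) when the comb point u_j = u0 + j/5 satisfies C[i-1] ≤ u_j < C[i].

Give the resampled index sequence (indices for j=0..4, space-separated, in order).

0 0 1 4 4

C = [7/20, 3/5, 7/10, 7/10, 1]
j=0: u_0=8/75 ∈ [0, 7/20) → index 0
j=1: u_1=23/75 ∈ [0, 7/20) → index 0
j=2: u_2=38/75 ∈ [7/20, 3/5) → index 1
j=3: u_3=53/75 ∈ [7/10, 1) → index 4
j=4: u_4=68/75 ∈ [7/10, 1) → index 4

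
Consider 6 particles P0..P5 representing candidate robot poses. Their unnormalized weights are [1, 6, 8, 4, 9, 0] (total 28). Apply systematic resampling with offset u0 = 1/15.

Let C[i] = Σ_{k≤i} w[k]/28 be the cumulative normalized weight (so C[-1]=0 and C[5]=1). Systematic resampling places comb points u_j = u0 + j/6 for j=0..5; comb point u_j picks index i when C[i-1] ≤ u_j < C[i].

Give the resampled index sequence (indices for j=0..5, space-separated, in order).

1 1 2 3 4 4

C = [1/28, 1/4, 15/28, 19/28, 1, 1]
j=0: u_0=1/15 ∈ [1/28, 1/4) → index 1
j=1: u_1=7/30 ∈ [1/28, 1/4) → index 1
j=2: u_2=2/5 ∈ [1/4, 15/28) → index 2
j=3: u_3=17/30 ∈ [15/28, 19/28) → index 3
j=4: u_4=11/15 ∈ [19/28, 1) → index 4
j=5: u_5=9/10 ∈ [19/28, 1) → index 4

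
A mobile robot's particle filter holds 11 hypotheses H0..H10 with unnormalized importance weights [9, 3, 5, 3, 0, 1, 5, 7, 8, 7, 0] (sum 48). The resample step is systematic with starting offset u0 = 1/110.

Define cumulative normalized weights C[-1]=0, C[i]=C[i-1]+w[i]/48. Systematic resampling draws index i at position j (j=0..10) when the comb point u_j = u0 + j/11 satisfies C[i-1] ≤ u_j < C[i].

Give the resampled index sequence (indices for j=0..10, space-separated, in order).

C = [3/16, 1/4, 17/48, 5/12, 5/12, 7/16, 13/24, 11/16, 41/48, 1, 1]
j=0: u_0=1/110 ∈ [0, 3/16) → index 0
j=1: u_1=1/10 ∈ [0, 3/16) → index 0
j=2: u_2=21/110 ∈ [3/16, 1/4) → index 1
j=3: u_3=31/110 ∈ [1/4, 17/48) → index 2
j=4: u_4=41/110 ∈ [17/48, 5/12) → index 3
j=5: u_5=51/110 ∈ [7/16, 13/24) → index 6
j=6: u_6=61/110 ∈ [13/24, 11/16) → index 7
j=7: u_7=71/110 ∈ [13/24, 11/16) → index 7
j=8: u_8=81/110 ∈ [11/16, 41/48) → index 8
j=9: u_9=91/110 ∈ [11/16, 41/48) → index 8
j=10: u_10=101/110 ∈ [41/48, 1) → index 9

0 0 1 2 3 6 7 7 8 8 9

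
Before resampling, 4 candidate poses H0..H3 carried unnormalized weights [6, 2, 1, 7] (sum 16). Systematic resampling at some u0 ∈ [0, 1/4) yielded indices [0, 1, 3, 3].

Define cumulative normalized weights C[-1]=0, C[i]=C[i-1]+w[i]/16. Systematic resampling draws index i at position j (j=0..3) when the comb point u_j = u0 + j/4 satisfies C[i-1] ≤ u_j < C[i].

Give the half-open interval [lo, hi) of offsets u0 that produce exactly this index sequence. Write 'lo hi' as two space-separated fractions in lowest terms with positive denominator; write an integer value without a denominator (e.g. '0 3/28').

1/8 1/4

C = [3/8, 1/2, 9/16, 1]
j=0 picked index 0: u0 ∈ [0, 3/8)
j=1 picked index 1: u0 ∈ [1/8, 1/4)
j=2 picked index 3: u0 ∈ [1/16, 1/2)
j=3 picked index 3: u0 ∈ [-3/16, 1/4)
intersection: [1/8, 1/4)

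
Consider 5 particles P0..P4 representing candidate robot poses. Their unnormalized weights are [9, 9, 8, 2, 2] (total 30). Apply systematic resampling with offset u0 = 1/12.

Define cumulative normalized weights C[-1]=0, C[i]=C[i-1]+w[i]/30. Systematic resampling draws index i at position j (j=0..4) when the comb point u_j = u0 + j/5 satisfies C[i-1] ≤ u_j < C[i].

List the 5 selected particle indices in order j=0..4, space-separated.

0 0 1 2 3

C = [3/10, 3/5, 13/15, 14/15, 1]
j=0: u_0=1/12 ∈ [0, 3/10) → index 0
j=1: u_1=17/60 ∈ [0, 3/10) → index 0
j=2: u_2=29/60 ∈ [3/10, 3/5) → index 1
j=3: u_3=41/60 ∈ [3/5, 13/15) → index 2
j=4: u_4=53/60 ∈ [13/15, 14/15) → index 3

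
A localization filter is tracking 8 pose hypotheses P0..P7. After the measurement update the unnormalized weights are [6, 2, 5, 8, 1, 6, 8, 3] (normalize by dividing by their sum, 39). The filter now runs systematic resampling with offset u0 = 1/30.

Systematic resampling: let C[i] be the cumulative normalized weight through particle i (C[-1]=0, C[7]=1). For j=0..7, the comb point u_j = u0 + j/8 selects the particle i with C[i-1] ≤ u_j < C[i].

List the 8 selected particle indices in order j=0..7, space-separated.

C = [2/13, 8/39, 1/3, 7/13, 22/39, 28/39, 12/13, 1]
j=0: u_0=1/30 ∈ [0, 2/13) → index 0
j=1: u_1=19/120 ∈ [2/13, 8/39) → index 1
j=2: u_2=17/60 ∈ [8/39, 1/3) → index 2
j=3: u_3=49/120 ∈ [1/3, 7/13) → index 3
j=4: u_4=8/15 ∈ [1/3, 7/13) → index 3
j=5: u_5=79/120 ∈ [22/39, 28/39) → index 5
j=6: u_6=47/60 ∈ [28/39, 12/13) → index 6
j=7: u_7=109/120 ∈ [28/39, 12/13) → index 6

0 1 2 3 3 5 6 6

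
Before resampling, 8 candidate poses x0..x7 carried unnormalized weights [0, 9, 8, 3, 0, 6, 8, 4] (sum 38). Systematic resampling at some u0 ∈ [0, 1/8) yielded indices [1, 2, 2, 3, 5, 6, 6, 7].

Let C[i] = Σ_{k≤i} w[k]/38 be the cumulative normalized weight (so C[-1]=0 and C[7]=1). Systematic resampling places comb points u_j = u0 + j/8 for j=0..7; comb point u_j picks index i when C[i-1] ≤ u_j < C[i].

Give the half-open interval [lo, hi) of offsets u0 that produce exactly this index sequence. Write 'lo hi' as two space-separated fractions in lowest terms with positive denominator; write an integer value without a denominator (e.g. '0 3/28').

C = [0, 9/38, 17/38, 10/19, 10/19, 13/19, 17/19, 1]
j=0 picked index 1: u0 ∈ [0, 9/38)
j=1 picked index 2: u0 ∈ [17/152, 49/152)
j=2 picked index 2: u0 ∈ [-1/76, 15/76)
j=3 picked index 3: u0 ∈ [11/152, 23/152)
j=4 picked index 5: u0 ∈ [1/38, 7/38)
j=5 picked index 6: u0 ∈ [9/152, 41/152)
j=6 picked index 6: u0 ∈ [-5/76, 11/76)
j=7 picked index 7: u0 ∈ [3/152, 1/8)
intersection: [17/152, 1/8)

17/152 1/8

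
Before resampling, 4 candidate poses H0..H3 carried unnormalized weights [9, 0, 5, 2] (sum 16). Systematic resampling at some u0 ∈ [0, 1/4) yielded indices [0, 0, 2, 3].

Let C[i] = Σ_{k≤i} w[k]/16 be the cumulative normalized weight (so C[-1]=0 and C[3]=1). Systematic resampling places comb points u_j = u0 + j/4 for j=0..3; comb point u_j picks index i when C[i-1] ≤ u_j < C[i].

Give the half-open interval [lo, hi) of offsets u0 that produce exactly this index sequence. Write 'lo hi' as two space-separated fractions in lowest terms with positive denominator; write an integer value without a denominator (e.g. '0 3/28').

1/8 1/4

C = [9/16, 9/16, 7/8, 1]
j=0 picked index 0: u0 ∈ [0, 9/16)
j=1 picked index 0: u0 ∈ [-1/4, 5/16)
j=2 picked index 2: u0 ∈ [1/16, 3/8)
j=3 picked index 3: u0 ∈ [1/8, 1/4)
intersection: [1/8, 1/4)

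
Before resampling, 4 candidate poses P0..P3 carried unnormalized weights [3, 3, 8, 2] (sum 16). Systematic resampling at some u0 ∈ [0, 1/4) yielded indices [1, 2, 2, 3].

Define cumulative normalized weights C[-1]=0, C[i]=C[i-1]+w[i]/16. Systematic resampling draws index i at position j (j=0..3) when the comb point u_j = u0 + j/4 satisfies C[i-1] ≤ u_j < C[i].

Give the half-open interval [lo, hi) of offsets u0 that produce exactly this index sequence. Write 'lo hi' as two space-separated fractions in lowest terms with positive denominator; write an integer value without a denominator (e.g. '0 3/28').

3/16 1/4

C = [3/16, 3/8, 7/8, 1]
j=0 picked index 1: u0 ∈ [3/16, 3/8)
j=1 picked index 2: u0 ∈ [1/8, 5/8)
j=2 picked index 2: u0 ∈ [-1/8, 3/8)
j=3 picked index 3: u0 ∈ [1/8, 1/4)
intersection: [3/16, 1/4)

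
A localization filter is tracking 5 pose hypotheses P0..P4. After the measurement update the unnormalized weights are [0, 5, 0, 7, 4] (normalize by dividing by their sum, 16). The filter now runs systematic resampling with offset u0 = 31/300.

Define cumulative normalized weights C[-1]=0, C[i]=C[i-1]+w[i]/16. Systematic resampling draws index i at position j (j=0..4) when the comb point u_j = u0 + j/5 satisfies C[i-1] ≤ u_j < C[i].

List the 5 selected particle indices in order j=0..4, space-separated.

C = [0, 5/16, 5/16, 3/4, 1]
j=0: u_0=31/300 ∈ [0, 5/16) → index 1
j=1: u_1=91/300 ∈ [0, 5/16) → index 1
j=2: u_2=151/300 ∈ [5/16, 3/4) → index 3
j=3: u_3=211/300 ∈ [5/16, 3/4) → index 3
j=4: u_4=271/300 ∈ [3/4, 1) → index 4

1 1 3 3 4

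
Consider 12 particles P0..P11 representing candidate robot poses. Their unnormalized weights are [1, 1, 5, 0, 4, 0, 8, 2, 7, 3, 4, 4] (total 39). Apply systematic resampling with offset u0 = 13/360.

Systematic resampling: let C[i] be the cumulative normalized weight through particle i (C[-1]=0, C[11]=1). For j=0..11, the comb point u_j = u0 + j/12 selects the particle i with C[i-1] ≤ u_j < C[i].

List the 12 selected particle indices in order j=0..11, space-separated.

C = [1/39, 2/39, 7/39, 7/39, 11/39, 11/39, 19/39, 7/13, 28/39, 31/39, 35/39, 1]
j=0: u_0=13/360 ∈ [1/39, 2/39) → index 1
j=1: u_1=43/360 ∈ [2/39, 7/39) → index 2
j=2: u_2=73/360 ∈ [7/39, 11/39) → index 4
j=3: u_3=103/360 ∈ [11/39, 19/39) → index 6
j=4: u_4=133/360 ∈ [11/39, 19/39) → index 6
j=5: u_5=163/360 ∈ [11/39, 19/39) → index 6
j=6: u_6=193/360 ∈ [19/39, 7/13) → index 7
j=7: u_7=223/360 ∈ [7/13, 28/39) → index 8
j=8: u_8=253/360 ∈ [7/13, 28/39) → index 8
j=9: u_9=283/360 ∈ [28/39, 31/39) → index 9
j=10: u_10=313/360 ∈ [31/39, 35/39) → index 10
j=11: u_11=343/360 ∈ [35/39, 1) → index 11

1 2 4 6 6 6 7 8 8 9 10 11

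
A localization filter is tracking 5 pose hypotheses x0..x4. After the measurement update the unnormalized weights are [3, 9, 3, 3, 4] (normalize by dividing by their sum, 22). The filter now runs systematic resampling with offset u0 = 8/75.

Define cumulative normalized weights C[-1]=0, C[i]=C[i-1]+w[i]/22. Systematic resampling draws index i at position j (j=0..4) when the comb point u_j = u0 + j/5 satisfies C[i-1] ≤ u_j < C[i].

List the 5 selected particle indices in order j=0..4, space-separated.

0 1 1 3 4

C = [3/22, 6/11, 15/22, 9/11, 1]
j=0: u_0=8/75 ∈ [0, 3/22) → index 0
j=1: u_1=23/75 ∈ [3/22, 6/11) → index 1
j=2: u_2=38/75 ∈ [3/22, 6/11) → index 1
j=3: u_3=53/75 ∈ [15/22, 9/11) → index 3
j=4: u_4=68/75 ∈ [9/11, 1) → index 4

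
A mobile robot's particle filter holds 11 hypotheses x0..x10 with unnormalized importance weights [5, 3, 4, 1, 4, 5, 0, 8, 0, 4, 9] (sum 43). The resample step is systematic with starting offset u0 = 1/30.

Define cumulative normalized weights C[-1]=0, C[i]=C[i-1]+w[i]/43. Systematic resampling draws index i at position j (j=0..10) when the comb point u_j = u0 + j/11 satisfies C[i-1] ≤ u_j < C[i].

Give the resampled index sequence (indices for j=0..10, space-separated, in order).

C = [5/43, 8/43, 12/43, 13/43, 17/43, 22/43, 22/43, 30/43, 30/43, 34/43, 1]
j=0: u_0=1/30 ∈ [0, 5/43) → index 0
j=1: u_1=41/330 ∈ [5/43, 8/43) → index 1
j=2: u_2=71/330 ∈ [8/43, 12/43) → index 2
j=3: u_3=101/330 ∈ [13/43, 17/43) → index 4
j=4: u_4=131/330 ∈ [17/43, 22/43) → index 5
j=5: u_5=161/330 ∈ [17/43, 22/43) → index 5
j=6: u_6=191/330 ∈ [22/43, 30/43) → index 7
j=7: u_7=221/330 ∈ [22/43, 30/43) → index 7
j=8: u_8=251/330 ∈ [30/43, 34/43) → index 9
j=9: u_9=281/330 ∈ [34/43, 1) → index 10
j=10: u_10=311/330 ∈ [34/43, 1) → index 10

0 1 2 4 5 5 7 7 9 10 10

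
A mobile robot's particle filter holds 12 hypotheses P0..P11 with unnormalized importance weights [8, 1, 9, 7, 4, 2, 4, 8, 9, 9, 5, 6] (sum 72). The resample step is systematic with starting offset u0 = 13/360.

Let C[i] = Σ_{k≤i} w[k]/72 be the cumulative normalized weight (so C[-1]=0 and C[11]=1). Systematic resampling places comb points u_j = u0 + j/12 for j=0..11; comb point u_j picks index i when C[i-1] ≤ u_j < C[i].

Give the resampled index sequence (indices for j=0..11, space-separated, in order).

C = [1/9, 1/8, 1/4, 25/72, 29/72, 31/72, 35/72, 43/72, 13/18, 61/72, 11/12, 1]
j=0: u_0=13/360 ∈ [0, 1/9) → index 0
j=1: u_1=43/360 ∈ [1/9, 1/8) → index 1
j=2: u_2=73/360 ∈ [1/8, 1/4) → index 2
j=3: u_3=103/360 ∈ [1/4, 25/72) → index 3
j=4: u_4=133/360 ∈ [25/72, 29/72) → index 4
j=5: u_5=163/360 ∈ [31/72, 35/72) → index 6
j=6: u_6=193/360 ∈ [35/72, 43/72) → index 7
j=7: u_7=223/360 ∈ [43/72, 13/18) → index 8
j=8: u_8=253/360 ∈ [43/72, 13/18) → index 8
j=9: u_9=283/360 ∈ [13/18, 61/72) → index 9
j=10: u_10=313/360 ∈ [61/72, 11/12) → index 10
j=11: u_11=343/360 ∈ [11/12, 1) → index 11

0 1 2 3 4 6 7 8 8 9 10 11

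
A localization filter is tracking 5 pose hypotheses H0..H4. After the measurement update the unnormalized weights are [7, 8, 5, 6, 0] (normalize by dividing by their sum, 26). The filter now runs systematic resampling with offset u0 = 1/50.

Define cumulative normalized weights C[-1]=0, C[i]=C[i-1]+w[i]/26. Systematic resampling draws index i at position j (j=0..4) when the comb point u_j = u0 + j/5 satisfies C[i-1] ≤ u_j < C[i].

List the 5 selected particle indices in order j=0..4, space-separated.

0 0 1 2 3

C = [7/26, 15/26, 10/13, 1, 1]
j=0: u_0=1/50 ∈ [0, 7/26) → index 0
j=1: u_1=11/50 ∈ [0, 7/26) → index 0
j=2: u_2=21/50 ∈ [7/26, 15/26) → index 1
j=3: u_3=31/50 ∈ [15/26, 10/13) → index 2
j=4: u_4=41/50 ∈ [10/13, 1) → index 3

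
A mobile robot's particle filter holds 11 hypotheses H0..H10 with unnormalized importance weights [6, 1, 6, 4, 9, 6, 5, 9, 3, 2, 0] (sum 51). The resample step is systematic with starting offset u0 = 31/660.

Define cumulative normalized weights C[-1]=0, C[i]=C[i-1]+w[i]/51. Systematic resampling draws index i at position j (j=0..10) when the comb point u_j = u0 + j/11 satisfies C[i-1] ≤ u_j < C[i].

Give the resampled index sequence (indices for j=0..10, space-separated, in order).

C = [2/17, 7/51, 13/51, 1/3, 26/51, 32/51, 37/51, 46/51, 49/51, 1, 1]
j=0: u_0=31/660 ∈ [0, 2/17) → index 0
j=1: u_1=91/660 ∈ [7/51, 13/51) → index 2
j=2: u_2=151/660 ∈ [7/51, 13/51) → index 2
j=3: u_3=211/660 ∈ [13/51, 1/3) → index 3
j=4: u_4=271/660 ∈ [1/3, 26/51) → index 4
j=5: u_5=331/660 ∈ [1/3, 26/51) → index 4
j=6: u_6=391/660 ∈ [26/51, 32/51) → index 5
j=7: u_7=41/60 ∈ [32/51, 37/51) → index 6
j=8: u_8=511/660 ∈ [37/51, 46/51) → index 7
j=9: u_9=571/660 ∈ [37/51, 46/51) → index 7
j=10: u_10=631/660 ∈ [46/51, 49/51) → index 8

0 2 2 3 4 4 5 6 7 7 8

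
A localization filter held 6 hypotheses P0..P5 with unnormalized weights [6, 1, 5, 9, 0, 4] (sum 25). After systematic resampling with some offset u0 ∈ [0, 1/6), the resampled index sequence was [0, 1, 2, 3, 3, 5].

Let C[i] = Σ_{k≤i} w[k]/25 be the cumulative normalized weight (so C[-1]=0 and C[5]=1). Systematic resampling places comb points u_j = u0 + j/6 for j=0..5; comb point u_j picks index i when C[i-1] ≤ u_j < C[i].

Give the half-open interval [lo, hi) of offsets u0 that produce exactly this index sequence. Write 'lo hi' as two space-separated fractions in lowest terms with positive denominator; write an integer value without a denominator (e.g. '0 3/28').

11/150 17/150

C = [6/25, 7/25, 12/25, 21/25, 21/25, 1]
j=0 picked index 0: u0 ∈ [0, 6/25)
j=1 picked index 1: u0 ∈ [11/150, 17/150)
j=2 picked index 2: u0 ∈ [-4/75, 11/75)
j=3 picked index 3: u0 ∈ [-1/50, 17/50)
j=4 picked index 3: u0 ∈ [-14/75, 13/75)
j=5 picked index 5: u0 ∈ [1/150, 1/6)
intersection: [11/150, 17/150)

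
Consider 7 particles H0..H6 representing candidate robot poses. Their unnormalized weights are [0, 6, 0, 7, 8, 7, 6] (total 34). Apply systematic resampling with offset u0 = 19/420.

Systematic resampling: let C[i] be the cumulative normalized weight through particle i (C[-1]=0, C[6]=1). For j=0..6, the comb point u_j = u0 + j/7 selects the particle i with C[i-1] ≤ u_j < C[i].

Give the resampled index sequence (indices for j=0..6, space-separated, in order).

1 3 3 4 4 5 6

C = [0, 3/17, 3/17, 13/34, 21/34, 14/17, 1]
j=0: u_0=19/420 ∈ [0, 3/17) → index 1
j=1: u_1=79/420 ∈ [3/17, 13/34) → index 3
j=2: u_2=139/420 ∈ [3/17, 13/34) → index 3
j=3: u_3=199/420 ∈ [13/34, 21/34) → index 4
j=4: u_4=37/60 ∈ [13/34, 21/34) → index 4
j=5: u_5=319/420 ∈ [21/34, 14/17) → index 5
j=6: u_6=379/420 ∈ [14/17, 1) → index 6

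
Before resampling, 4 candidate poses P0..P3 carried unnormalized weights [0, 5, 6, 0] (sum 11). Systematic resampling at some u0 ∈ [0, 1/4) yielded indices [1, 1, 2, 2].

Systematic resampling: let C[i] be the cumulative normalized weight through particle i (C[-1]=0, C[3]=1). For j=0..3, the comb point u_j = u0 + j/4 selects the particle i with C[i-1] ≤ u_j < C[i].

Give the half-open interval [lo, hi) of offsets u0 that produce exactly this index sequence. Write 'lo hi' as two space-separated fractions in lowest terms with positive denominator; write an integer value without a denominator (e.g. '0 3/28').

C = [0, 5/11, 1, 1]
j=0 picked index 1: u0 ∈ [0, 5/11)
j=1 picked index 1: u0 ∈ [-1/4, 9/44)
j=2 picked index 2: u0 ∈ [-1/22, 1/2)
j=3 picked index 2: u0 ∈ [-13/44, 1/4)
intersection: [0, 9/44)

0 9/44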